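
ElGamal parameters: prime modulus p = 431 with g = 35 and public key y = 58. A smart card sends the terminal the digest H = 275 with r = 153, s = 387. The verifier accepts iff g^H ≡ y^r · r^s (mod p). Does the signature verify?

Left side g^H mod p:
Squares mod 431: 35^1≡35, 35^2≡363, 35^4≡314, 35^8≡328, 35^16≡265, 35^32≡403, 35^64≡353, 35^128≡50, 35^256≡345
275 = 256 + 16 + 2 + 1, so 35^275 ≡ 345·265·363·35 ≡ 143 (mod 431)
Right side y^r · r^s mod p:
Squares mod 431: 58^1≡58, 58^2≡347, 58^4≡160, 58^8≡171, 58^16≡364, 58^32≡179, 58^64≡147, 58^128≡59
153 = 128 + 16 + 8 + 1, so 58^153 ≡ 59·364·171·58 ≡ 61 (mod 431)
Squares mod 431: 153^1≡153, 153^2≡135, 153^4≡123, 153^8≡44, 153^16≡212, 153^32≡120, 153^64≡177, 153^128≡297, 153^256≡285
387 = 256 + 128 + 2 + 1, so 153^387 ≡ 285·297·135·153 ≡ 26 (mod 431)
61·26 = 1586 ≡ 293 (mod 431)
143 ≠ 293, so verification fails.

does not verify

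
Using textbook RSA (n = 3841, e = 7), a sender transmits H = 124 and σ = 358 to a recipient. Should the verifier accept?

Squares mod 3841: σ^1≡358, σ^2≡1411, σ^4≡1283
7 = 4 + 2 + 1, so σ^7 ≡ 1283·1411·358 ≡ 124 (mod 3841)
σ^7 mod 3841 = 124 matches H.

accept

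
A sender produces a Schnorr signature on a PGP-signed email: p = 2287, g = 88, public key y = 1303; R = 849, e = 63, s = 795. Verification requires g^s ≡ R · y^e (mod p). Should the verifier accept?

reject

g^s mod p:
88^2 = 7744 ≡ 883
88^4 ≡ 883^2 = 779689 ≡ 2109
88^8 ≡ 2109^2 = 4447881 ≡ 1953
88^16 ≡ 1953^2 = 3814209 ≡ 1780
88^32 ≡ 1780^2 = 3168400 ≡ 905
88^64 ≡ 905^2 = 819025 ≡ 279
88^128 ≡ 279^2 = 77841 ≡ 83
88^256 ≡ 83^2 = 6889 ≡ 28
88^512 ≡ 28^2 = 784
795 = 512 + 256 + 16 + 8 + 2 + 1, so 88^795 ≡ 784·28·1780·1953·883·88 ≡ 1271 (mod 2287)
R · y^e mod p:
1303^2 = 1697809 ≡ 855
1303^4 ≡ 855^2 = 731025 ≡ 1472
1303^8 ≡ 1472^2 = 2166784 ≡ 995
1303^16 ≡ 995^2 = 990025 ≡ 2041
1303^32 ≡ 2041^2 = 4165681 ≡ 1054
63 = 32 + 16 + 8 + 4 + 2 + 1, so 1303^63 ≡ 1054·2041·995·1472·855·1303 ≡ 1502 (mod 2287)
849·1502 = 1275198 ≡ 1339 (mod 2287)
1271 ≠ 1339; the check fails.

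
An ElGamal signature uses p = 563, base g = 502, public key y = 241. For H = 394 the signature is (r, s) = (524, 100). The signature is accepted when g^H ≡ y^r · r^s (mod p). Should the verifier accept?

Left side g^H mod p:
502^2 = 252004 ≡ 343
502^4 ≡ 343^2 = 117649 ≡ 545
502^8 ≡ 545^2 = 297025 ≡ 324
502^16 ≡ 324^2 = 104976 ≡ 258
502^32 ≡ 258^2 = 66564 ≡ 130
502^64 ≡ 130^2 = 16900 ≡ 10
502^128 ≡ 10^2 = 100
502^256 ≡ 100^2 = 10000 ≡ 429
394 = 256 + 128 + 8 + 2, so 502^394 ≡ 429·100·324·343 ≡ 543 (mod 563)
Right side y^r · r^s mod p:
241^2 = 58081 ≡ 92
241^4 ≡ 92^2 = 8464 ≡ 19
241^8 ≡ 19^2 = 361
241^16 ≡ 361^2 = 130321 ≡ 268
241^32 ≡ 268^2 = 71824 ≡ 323
241^64 ≡ 323^2 = 104329 ≡ 174
241^128 ≡ 174^2 = 30276 ≡ 437
241^256 ≡ 437^2 = 190969 ≡ 112
241^512 ≡ 112^2 = 12544 ≡ 158
524 = 512 + 8 + 4, so 241^524 ≡ 158·361·19 ≡ 510 (mod 563)
524^2 = 274576 ≡ 395
524^4 ≡ 395^2 = 156025 ≡ 74
524^8 ≡ 74^2 = 5476 ≡ 409
524^16 ≡ 409^2 = 167281 ≡ 70
524^32 ≡ 70^2 = 4900 ≡ 396
524^64 ≡ 396^2 = 156816 ≡ 302
100 = 64 + 32 + 4, so 524^100 ≡ 302·396·74 ≡ 11 (mod 563)
510·11 = 5610 ≡ 543 (mod 563)
543 ≡ 543 (mod 563), so the signature is genuine.

accept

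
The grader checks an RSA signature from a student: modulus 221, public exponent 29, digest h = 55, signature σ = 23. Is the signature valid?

invalid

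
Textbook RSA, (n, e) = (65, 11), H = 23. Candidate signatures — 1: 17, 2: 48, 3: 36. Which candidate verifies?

Candidate 1: Squares mod 65: 17^1≡17, 17^2≡29, 17^4≡61, 17^8≡16; 11 = 8 + 2 + 1, so 17^11 ≡ 16·29·17 ≡ 23 (mod 65)
  → matches H = 23
Candidate 2: Squares mod 65: 48^1≡48, 48^2≡29, 48^4≡61, 48^8≡16; 11 = 8 + 2 + 1, so 48^11 ≡ 16·29·48 ≡ 42 (mod 65)
Candidate 3: Squares mod 65: 36^1≡36, 36^2≡61, 36^4≡16, 36^8≡61; 11 = 8 + 2 + 1, so 36^11 ≡ 61·61·36 ≡ 56 (mod 65)

1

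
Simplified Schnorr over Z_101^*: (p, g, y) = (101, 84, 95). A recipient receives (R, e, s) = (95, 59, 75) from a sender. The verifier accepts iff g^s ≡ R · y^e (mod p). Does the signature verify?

verifies

g^s mod p:
Squares mod 101: 84^1≡84, 84^2≡87, 84^4≡95, 84^8≡36, 84^16≡84, 84^32≡87, 84^64≡95
75 = 64 + 8 + 2 + 1, so 84^75 ≡ 95·36·87·84 ≡ 1 (mod 101)
R · y^e mod p:
Squares mod 101: 95^1≡95, 95^2≡36, 95^4≡84, 95^8≡87, 95^16≡95, 95^32≡36
59 = 32 + 16 + 8 + 2 + 1, so 95^59 ≡ 36·95·87·36·95 ≡ 84 (mod 101)
95·84 = 7980 ≡ 1 (mod 101)
1 ≡ 1 (mod 101); signature holds.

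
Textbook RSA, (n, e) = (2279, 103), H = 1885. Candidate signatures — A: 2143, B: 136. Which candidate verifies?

Candidate A: Squares mod 2279: 2143^1≡2143, 2143^2≡264, 2143^4≡1326, 2143^8≡1167, 2143^16≡1326, 2143^32≡1167, 2143^64≡1326; 103 = 64 + 32 + 4 + 2 + 1, so 2143^103 ≡ 1326·1167·1326·264·2143 ≡ 1885 (mod 2279)
  → matches H = 1885
Candidate B: Squares mod 2279: 136^1≡136, 136^2≡264, 136^4≡1326, 136^8≡1167, 136^16≡1326, 136^32≡1167, 136^64≡1326; 103 = 64 + 32 + 4 + 2 + 1, so 136^103 ≡ 1326·1167·1326·264·136 ≡ 394 (mod 2279)

A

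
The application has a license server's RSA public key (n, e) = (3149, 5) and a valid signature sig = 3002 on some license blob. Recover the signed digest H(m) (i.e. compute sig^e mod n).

Squares mod 3149: sig^1≡3002, sig^2≡2715, sig^4≡2565
5 = 4 + 1, so sig^5 ≡ 2565·3002 ≡ 825 (mod 3149)

825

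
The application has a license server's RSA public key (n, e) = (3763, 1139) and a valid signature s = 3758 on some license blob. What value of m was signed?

Squares mod 3763: s^1≡3758, s^2≡25, s^4≡625, s^8≡3036, s^16≡1709, s^32≡593, s^64≡1690, s^128≡3746, s^256≡289, s^512≡735, s^1024≡2116
1139 = 1024 + 64 + 32 + 16 + 2 + 1, so s^1139 ≡ 2116·1690·593·1709·25·3758 ≡ 2783 (mod 3763)

2783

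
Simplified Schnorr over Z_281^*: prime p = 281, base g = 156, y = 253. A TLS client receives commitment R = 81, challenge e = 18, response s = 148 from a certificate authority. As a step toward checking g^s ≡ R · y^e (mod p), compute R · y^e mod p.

253^18 mod 281 = 172
R · y^e ≡ 81·172 = 13932 ≡ 163 (mod 281)

163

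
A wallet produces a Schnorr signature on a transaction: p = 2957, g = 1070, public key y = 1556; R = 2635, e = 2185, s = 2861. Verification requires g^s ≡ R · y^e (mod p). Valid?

yes

g^s mod p:
1070^2861 mod 2957 = 1832
R · y^e mod p:
1556^2185 mod 2957 = 931
2635·931 = 2453185 ≡ 1832 (mod 2957)
1832 ≡ 1832 (mod 2957); signature holds.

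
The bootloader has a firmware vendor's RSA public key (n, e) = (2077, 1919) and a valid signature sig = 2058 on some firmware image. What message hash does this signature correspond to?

757

Squares mod 2077: sig^1≡2058, sig^2≡361, sig^4≡1547, sig^8≡505, sig^16≡1631, sig^32≡1601, sig^64≡183, sig^128≡257, sig^256≡1662, sig^512≡1911, sig^1024≡555
1919 = 1024 + 512 + 256 + 64 + 32 + 16 + 8 + 4 + 2 + 1, so sig^1919 ≡ 555·1911·1662·183·1601·1631·505·1547·361·2058 ≡ 757 (mod 2077)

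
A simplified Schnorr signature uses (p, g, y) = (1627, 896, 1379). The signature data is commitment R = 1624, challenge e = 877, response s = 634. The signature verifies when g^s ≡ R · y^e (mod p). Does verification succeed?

fails

g^s mod p:
896^2 = 802816 ≡ 705
896^4 ≡ 705^2 = 497025 ≡ 790
896^8 ≡ 790^2 = 624100 ≡ 959
896^16 ≡ 959^2 = 919681 ≡ 426
896^32 ≡ 426^2 = 181476 ≡ 879
896^64 ≡ 879^2 = 772641 ≡ 1443
896^128 ≡ 1443^2 = 2082249 ≡ 1316
896^256 ≡ 1316^2 = 1731856 ≡ 728
896^512 ≡ 728^2 = 529984 ≡ 1209
634 = 512 + 64 + 32 + 16 + 8 + 2, so 896^634 ≡ 1209·1443·879·426·959·705 ≡ 624 (mod 1627)
R · y^e mod p:
1379^2 = 1901641 ≡ 1305
1379^4 ≡ 1305^2 = 1703025 ≡ 1183
1379^8 ≡ 1183^2 = 1399489 ≡ 269
1379^16 ≡ 269^2 = 72361 ≡ 773
1379^32 ≡ 773^2 = 597529 ≡ 420
1379^64 ≡ 420^2 = 176400 ≡ 684
1379^128 ≡ 684^2 = 467856 ≡ 907
1379^256 ≡ 907^2 = 822649 ≡ 1014
1379^512 ≡ 1014^2 = 1028196 ≡ 1559
877 = 512 + 256 + 64 + 32 + 8 + 4 + 1, so 1379^877 ≡ 1559·1014·684·420·269·1183·1379 ≡ 684 (mod 1627)
1624·684 = 1110816 ≡ 1202 (mod 1627)
624 ≠ 1202; the check fails.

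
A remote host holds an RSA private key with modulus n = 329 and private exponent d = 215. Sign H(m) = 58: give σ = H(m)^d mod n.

270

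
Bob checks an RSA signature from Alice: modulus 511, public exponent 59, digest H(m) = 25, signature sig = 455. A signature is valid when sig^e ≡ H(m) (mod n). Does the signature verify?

sig^2 ≡ 455^2 = 207025 ≡ 70
sig^4 ≡ 70^2 = 4900 ≡ 301
sig^8 ≡ 301^2 = 90601 ≡ 154
sig^16 ≡ 154^2 = 23716 ≡ 210
sig^32 ≡ 210^2 = 44100 ≡ 154
59 = 32 + 16 + 8 + 2 + 1, so sig^59 ≡ 154·210·154·70·455 ≡ 322 (mod 511)
322 ≠ 25, so verification fails.

does not verify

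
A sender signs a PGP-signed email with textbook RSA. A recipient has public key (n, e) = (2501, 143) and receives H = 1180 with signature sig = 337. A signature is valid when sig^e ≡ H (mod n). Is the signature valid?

Squares mod 2501: sig^1≡337, sig^2≡1024, sig^4≡657, sig^8≡1477, sig^16≡657, sig^32≡1477, sig^64≡657, sig^128≡1477
143 = 128 + 8 + 4 + 2 + 1, so sig^143 ≡ 1477·1477·657·1024·337 ≡ 1180 (mod 2501)
Since 1180 equals the digest 1180, verification succeeds.

valid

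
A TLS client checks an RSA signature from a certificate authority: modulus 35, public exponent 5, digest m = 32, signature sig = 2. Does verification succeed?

sig^2 ≡ 2^2 = 4
sig^4 ≡ 4^2 = 16
5 = 4 + 1, so sig^5 ≡ 16·2 ≡ 32 (mod 35)
sig^5 mod 35 = 32 matches m.

passes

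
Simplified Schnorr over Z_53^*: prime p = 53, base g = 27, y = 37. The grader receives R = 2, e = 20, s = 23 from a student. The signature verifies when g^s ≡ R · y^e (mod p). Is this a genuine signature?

genuine

g^s mod p:
Squares mod 53: 27^1≡27, 27^2≡40, 27^4≡10, 27^8≡47, 27^16≡36
23 = 16 + 4 + 2 + 1, so 27^23 ≡ 36·10·40·27 ≡ 45 (mod 53)
R · y^e mod p:
Squares mod 53: 37^1≡37, 37^2≡44, 37^4≡28, 37^8≡42, 37^16≡15
20 = 16 + 4, so 37^20 ≡ 15·28 ≡ 49 (mod 53)
2·49 = 98 ≡ 45 (mod 53)
45 ≡ 45 (mod 53); signature holds.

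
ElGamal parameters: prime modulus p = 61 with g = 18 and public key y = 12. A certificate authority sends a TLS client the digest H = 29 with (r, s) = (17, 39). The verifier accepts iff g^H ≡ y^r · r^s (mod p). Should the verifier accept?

Left side g^H mod p:
18^29 mod 61 = 44
Right side y^r · r^s mod p:
12^17 mod 61 = 22
17^39 mod 61 = 53
22·53 = 1166 ≡ 7 (mod 61)
44 ≠ 7, so verification fails.

reject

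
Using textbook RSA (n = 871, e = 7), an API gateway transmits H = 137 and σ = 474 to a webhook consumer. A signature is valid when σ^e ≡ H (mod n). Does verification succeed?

passes

σ^7 mod 871 = 137
Since 137 equals the digest 137, verification succeeds.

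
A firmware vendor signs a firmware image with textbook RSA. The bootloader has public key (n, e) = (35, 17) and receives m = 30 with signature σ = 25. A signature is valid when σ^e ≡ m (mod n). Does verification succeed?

passes

σ^2 ≡ 25^2 = 625 ≡ 30
σ^4 ≡ 30^2 = 900 ≡ 25
σ^8 ≡ 25^2 = 625 ≡ 30
σ^16 ≡ 30^2 = 900 ≡ 25
17 = 16 + 1, so σ^17 ≡ 25·25 ≡ 30 (mod 35)
σ^17 mod 35 = 30 matches m.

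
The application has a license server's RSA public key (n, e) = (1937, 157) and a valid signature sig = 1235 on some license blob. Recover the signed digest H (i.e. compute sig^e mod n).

390

Squares mod 1937: sig^1≡1235, sig^2≡806, sig^4≡741, sig^8≡910, sig^16≡1001, sig^32≡572, sig^64≡1768, sig^128≡1443
157 = 128 + 16 + 8 + 4 + 1, so sig^157 ≡ 1443·1001·910·741·1235 ≡ 390 (mod 1937)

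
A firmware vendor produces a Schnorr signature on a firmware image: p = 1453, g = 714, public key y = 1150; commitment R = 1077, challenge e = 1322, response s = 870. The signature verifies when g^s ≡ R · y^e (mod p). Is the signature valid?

g^s mod p:
714^2 = 509796 ≡ 1246
714^4 ≡ 1246^2 = 1552516 ≡ 712
714^8 ≡ 712^2 = 506944 ≡ 1300
714^16 ≡ 1300^2 = 1690000 ≡ 161
714^32 ≡ 161^2 = 25921 ≡ 1220
714^64 ≡ 1220^2 = 1488400 ≡ 528
714^128 ≡ 528^2 = 278784 ≡ 1261
714^256 ≡ 1261^2 = 1590121 ≡ 539
714^512 ≡ 539^2 = 290521 ≡ 1374
870 = 512 + 256 + 64 + 32 + 4 + 2, so 714^870 ≡ 1374·539·528·1220·712·1246 ≡ 399 (mod 1453)
R · y^e mod p:
1150^2 = 1322500 ≡ 270
1150^4 ≡ 270^2 = 72900 ≡ 250
1150^8 ≡ 250^2 = 62500 ≡ 21
1150^16 ≡ 21^2 = 441
1150^32 ≡ 441^2 = 194481 ≡ 1232
1150^64 ≡ 1232^2 = 1517824 ≡ 892
1150^128 ≡ 892^2 = 795664 ≡ 873
1150^256 ≡ 873^2 = 762129 ≡ 757
1150^512 ≡ 757^2 = 573049 ≡ 567
1150^1024 ≡ 567^2 = 321489 ≡ 376
1322 = 1024 + 256 + 32 + 8 + 2, so 1150^1322 ≡ 376·757·1232·21·270 ≡ 1018 (mod 1453)
1077·1018 = 1096386 ≡ 824 (mod 1453)
399 ≠ 824; the check fails.

invalid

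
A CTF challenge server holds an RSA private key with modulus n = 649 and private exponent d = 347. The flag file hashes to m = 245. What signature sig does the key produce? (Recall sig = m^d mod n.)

636

Squares mod 649: m^1≡245, m^2≡317, m^4≡543, m^8≡203, m^16≡322, m^32≡493, m^64≡323, m^128≡489, m^256≡289
347 = 256 + 64 + 16 + 8 + 2 + 1, so m^347 ≡ 289·323·322·203·317·245 ≡ 636 (mod 649)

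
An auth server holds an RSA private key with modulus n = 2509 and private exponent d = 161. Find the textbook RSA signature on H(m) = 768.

1691

Squares mod 2509: (H(m))^1≡768, (H(m))^2≡209, (H(m))^4≡1028, (H(m))^8≡495, (H(m))^16≡1652, (H(m))^32≡1821, (H(m))^64≡1652, (H(m))^128≡1821
161 = 128 + 32 + 1, so (H(m))^161 ≡ 1821·1821·768 ≡ 1691 (mod 2509)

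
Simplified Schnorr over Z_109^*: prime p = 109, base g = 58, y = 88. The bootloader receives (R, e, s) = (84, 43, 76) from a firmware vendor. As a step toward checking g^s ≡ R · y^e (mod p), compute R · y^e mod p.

Squares mod 109: 88^1≡88, 88^2≡5, 88^4≡25, 88^8≡80, 88^16≡78, 88^32≡89
43 = 32 + 8 + 2 + 1, so 88^43 ≡ 89·80·5·88 ≡ 31 (mod 109)
R · y^e ≡ 84·31 = 2604 ≡ 97 (mod 109)

97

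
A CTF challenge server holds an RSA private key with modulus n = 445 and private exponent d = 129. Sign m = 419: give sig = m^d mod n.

29

Squares mod 445: m^1≡419, m^2≡231, m^4≡406, m^8≡186, m^16≡331, m^32≡91, m^64≡271, m^128≡16
129 = 128 + 1, so m^129 ≡ 16·419 ≡ 29 (mod 445)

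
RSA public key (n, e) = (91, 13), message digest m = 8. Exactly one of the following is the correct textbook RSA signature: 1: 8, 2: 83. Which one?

1

Candidate 1: 8^13 mod 91 = 8
  → matches m = 8
Candidate 2: 83^13 mod 91 = 83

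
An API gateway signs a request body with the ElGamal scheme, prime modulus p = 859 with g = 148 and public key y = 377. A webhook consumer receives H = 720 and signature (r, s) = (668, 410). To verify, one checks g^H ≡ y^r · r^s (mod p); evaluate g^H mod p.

Squares mod 859: 148^1≡148, 148^2≡429, 148^4≡215, 148^8≡698, 148^16≡151, 148^32≡467, 148^64≡762, 148^128≡819, 148^256≡741, 148^512≡180
720 = 512 + 128 + 64 + 16, so 148^720 ≡ 180·819·762·151 ≡ 688 (mod 859)

688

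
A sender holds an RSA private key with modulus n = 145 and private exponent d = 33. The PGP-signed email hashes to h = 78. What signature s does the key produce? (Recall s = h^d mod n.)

53

Squares mod 145: h^1≡78, h^2≡139, h^4≡36, h^8≡136, h^16≡81, h^32≡36
33 = 32 + 1, so h^33 ≡ 36·78 ≡ 53 (mod 145)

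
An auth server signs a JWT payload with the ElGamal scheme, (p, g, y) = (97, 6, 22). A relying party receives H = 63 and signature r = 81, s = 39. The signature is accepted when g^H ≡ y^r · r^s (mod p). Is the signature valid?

Left side g^H mod p:
6^2 = 36
6^4 ≡ 36^2 = 1296 ≡ 35
6^8 ≡ 35^2 = 1225 ≡ 61
6^16 ≡ 61^2 = 3721 ≡ 35
6^32 ≡ 35^2 = 1225 ≡ 61
63 = 32 + 16 + 8 + 4 + 2 + 1, so 6^63 ≡ 61·35·61·35·36·6 ≡ 22 (mod 97)
Right side y^r · r^s mod p:
22^2 = 484 ≡ 96
22^4 ≡ 96^2 = 9216 ≡ 1
22^8 ≡ 1^2 = 1
22^16 ≡ 1^2 = 1
22^32 ≡ 1^2 = 1
22^64 ≡ 1^2 = 1
81 = 64 + 16 + 1, so 22^81 ≡ 1·1·22 ≡ 22 (mod 97)
81^2 = 6561 ≡ 62
81^4 ≡ 62^2 = 3844 ≡ 61
81^8 ≡ 61^2 = 3721 ≡ 35
81^16 ≡ 35^2 = 1225 ≡ 61
81^32 ≡ 61^2 = 3721 ≡ 35
39 = 32 + 4 + 2 + 1, so 81^39 ≡ 35·61·62·81 ≡ 75 (mod 97)
22·75 = 1650 ≡ 1 (mod 97)
22 ≠ 1, so verification fails.

invalid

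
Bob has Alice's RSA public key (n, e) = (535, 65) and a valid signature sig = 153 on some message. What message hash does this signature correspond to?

308

sig^2 ≡ 153^2 = 23409 ≡ 404
sig^4 ≡ 404^2 = 163216 ≡ 41
sig^8 ≡ 41^2 = 1681 ≡ 76
sig^16 ≡ 76^2 = 5776 ≡ 426
sig^32 ≡ 426^2 = 181476 ≡ 111
sig^64 ≡ 111^2 = 12321 ≡ 16
65 = 64 + 1, so sig^65 ≡ 16·153 ≡ 308 (mod 535)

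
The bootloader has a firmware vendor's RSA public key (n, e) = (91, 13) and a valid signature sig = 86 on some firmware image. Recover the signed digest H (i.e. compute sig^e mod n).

86

sig^2 ≡ 86^2 = 7396 ≡ 25
sig^4 ≡ 25^2 = 625 ≡ 79
sig^8 ≡ 79^2 = 6241 ≡ 53
13 = 8 + 4 + 1, so sig^13 ≡ 53·79·86 ≡ 86 (mod 91)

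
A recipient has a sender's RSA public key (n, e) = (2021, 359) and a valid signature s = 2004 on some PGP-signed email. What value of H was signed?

743

s^359 mod 2021 = 743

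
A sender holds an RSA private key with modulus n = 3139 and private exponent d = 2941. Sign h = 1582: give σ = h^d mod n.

1582

h^2 ≡ 1582^2 = 2502724 ≡ 941
h^4 ≡ 941^2 = 885481 ≡ 283
h^8 ≡ 283^2 = 80089 ≡ 1614
h^16 ≡ 1614^2 = 2604996 ≡ 2765
h^32 ≡ 2765^2 = 7645225 ≡ 1760
h^64 ≡ 1760^2 = 3097600 ≡ 2546
h^128 ≡ 2546^2 = 6482116 ≡ 81
h^256 ≡ 81^2 = 6561 ≡ 283
h^512 ≡ 283^2 = 80089 ≡ 1614
h^1024 ≡ 1614^2 = 2604996 ≡ 2765
h^2048 ≡ 2765^2 = 7645225 ≡ 1760
2941 = 2048 + 512 + 256 + 64 + 32 + 16 + 8 + 4 + 1, so h^2941 ≡ 1760·1614·283·2546·1760·2765·1614·283·1582 ≡ 1582 (mod 3139)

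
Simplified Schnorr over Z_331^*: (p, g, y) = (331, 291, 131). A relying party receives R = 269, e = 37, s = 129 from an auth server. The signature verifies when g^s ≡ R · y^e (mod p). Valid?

g^s mod p:
Squares mod 331: 291^1≡291, 291^2≡276, 291^4≡46, 291^8≡130, 291^16≡19, 291^32≡30, 291^64≡238, 291^128≡43
129 = 128 + 1, so 291^129 ≡ 43·291 ≡ 266 (mod 331)
R · y^e mod p:
Squares mod 331: 131^1≡131, 131^2≡280, 131^4≡284, 131^8≡223, 131^16≡79, 131^32≡283
37 = 32 + 4 + 1, so 131^37 ≡ 283·284·131 ≡ 284 (mod 331)
269·284 = 76396 ≡ 266 (mod 331)
266 ≡ 266 (mod 331); signature holds.

yes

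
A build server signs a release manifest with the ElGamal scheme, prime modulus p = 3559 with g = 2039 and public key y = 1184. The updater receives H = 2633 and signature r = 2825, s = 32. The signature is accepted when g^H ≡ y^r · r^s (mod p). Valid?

Left side g^H mod p:
Squares mod 3559: 2039^1≡2039, 2039^2≡609, 2039^4≡745, 2039^8≡3380, 2039^16≡10, 2039^32≡100, 2039^64≡2882, 2039^128≡2777, 2039^256≡2935, 2039^512≡1445, 2039^1024≡2451, 2039^2048≡3368
2633 = 2048 + 512 + 64 + 8 + 1, so 2039^2633 ≡ 3368·1445·2882·3380·2039 ≡ 40 (mod 3559)
Right side y^r · r^s mod p:
Squares mod 3559: 1184^1≡1184, 1184^2≡3169, 1184^4≡2622, 1184^8≡2455, 1184^16≡1638, 1184^32≡3117, 1184^64≡3178, 1184^128≡2801, 1184^256≡1565, 1184^512≡633, 1184^1024≡2081, 1184^2048≡2817
2825 = 2048 + 512 + 256 + 8 + 1, so 1184^2825 ≡ 2817·633·1565·2455·1184 ≡ 20 (mod 3559)
Squares mod 3559: 2825^1≡2825, 2825^2≡1347, 2825^4≡2878, 2825^8≡1091, 2825^16≡1575, 2825^32≡2
2825^32 ≡ 2 (mod 3559)
20·2 = 40 ≡ 40 (mod 3559)
40 ≡ 40 (mod 3559), so the signature is genuine.

yes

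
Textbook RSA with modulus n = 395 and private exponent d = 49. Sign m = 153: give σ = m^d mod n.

118

Squares mod 395: m^1≡153, m^2≡104, m^4≡151, m^8≡286, m^16≡31, m^32≡171
49 = 32 + 16 + 1, so m^49 ≡ 171·31·153 ≡ 118 (mod 395)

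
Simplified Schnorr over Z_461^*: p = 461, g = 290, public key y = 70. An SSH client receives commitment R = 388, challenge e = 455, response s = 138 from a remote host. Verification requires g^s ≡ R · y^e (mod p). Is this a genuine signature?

genuine

g^s mod p:
Squares mod 461: 290^1≡290, 290^2≡198, 290^4≡19, 290^8≡361, 290^16≡319, 290^32≡341, 290^64≡109, 290^128≡356
138 = 128 + 8 + 2, so 290^138 ≡ 356·361·198 ≡ 351 (mod 461)
R · y^e mod p:
Squares mod 461: 70^1≡70, 70^2≡290, 70^4≡198, 70^8≡19, 70^16≡361, 70^32≡319, 70^64≡341, 70^128≡109, 70^256≡356
455 = 256 + 128 + 64 + 4 + 2 + 1, so 70^455 ≡ 356·109·341·198·290·70 ≡ 292 (mod 461)
388·292 = 113296 ≡ 351 (mod 461)
351 ≡ 351 (mod 461); signature holds.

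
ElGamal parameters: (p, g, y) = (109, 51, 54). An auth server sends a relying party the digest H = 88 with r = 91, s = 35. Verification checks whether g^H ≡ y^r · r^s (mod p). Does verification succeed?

Left side g^H mod p:
51^2 = 2601 ≡ 94
51^4 ≡ 94^2 = 8836 ≡ 7
51^8 ≡ 7^2 = 49
51^16 ≡ 49^2 = 2401 ≡ 3
51^32 ≡ 3^2 = 9
51^64 ≡ 9^2 = 81
88 = 64 + 16 + 8, so 51^88 ≡ 81·3·49 ≡ 26 (mod 109)
Right side y^r · r^s mod p:
54^2 = 2916 ≡ 82
54^4 ≡ 82^2 = 6724 ≡ 75
54^8 ≡ 75^2 = 5625 ≡ 66
54^16 ≡ 66^2 = 4356 ≡ 105
54^32 ≡ 105^2 = 11025 ≡ 16
54^64 ≡ 16^2 = 256 ≡ 38
91 = 64 + 16 + 8 + 2 + 1, so 54^91 ≡ 38·105·66·82·54 ≡ 55 (mod 109)
91^2 = 8281 ≡ 106
91^4 ≡ 106^2 = 11236 ≡ 9
91^8 ≡ 9^2 = 81
91^16 ≡ 81^2 = 6561 ≡ 21
91^32 ≡ 21^2 = 441 ≡ 5
35 = 32 + 2 + 1, so 91^35 ≡ 5·106·91 ≡ 52 (mod 109)
55·52 = 2860 ≡ 26 (mod 109)
26 ≡ 26 (mod 109), so the signature is genuine.

passes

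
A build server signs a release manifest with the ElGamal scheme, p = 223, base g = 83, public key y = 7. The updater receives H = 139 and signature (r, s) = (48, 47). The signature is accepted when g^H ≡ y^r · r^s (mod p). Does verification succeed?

Left side g^H mod p:
Squares mod 223: 83^1≡83, 83^2≡199, 83^4≡130, 83^8≡175, 83^16≡74, 83^32≡124, 83^64≡212, 83^128≡121
139 = 128 + 8 + 2 + 1, so 83^139 ≡ 121·175·199·83 ≡ 73 (mod 223)
Right side y^r · r^s mod p:
Squares mod 223: 7^1≡7, 7^2≡49, 7^4≡171, 7^8≡28, 7^16≡115, 7^32≡68
48 = 32 + 16, so 7^48 ≡ 68·115 ≡ 15 (mod 223)
Squares mod 223: 48^1≡48, 48^2≡74, 48^4≡124, 48^8≡212, 48^16≡121, 48^32≡146
47 = 32 + 8 + 4 + 2 + 1, so 48^47 ≡ 146·212·124·74·48 ≡ 80 (mod 223)
15·80 = 1200 ≡ 85 (mod 223)
73 ≠ 85, so verification fails.

fails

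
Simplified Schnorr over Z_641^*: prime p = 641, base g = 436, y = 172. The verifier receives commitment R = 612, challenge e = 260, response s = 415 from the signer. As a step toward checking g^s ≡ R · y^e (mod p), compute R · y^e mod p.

574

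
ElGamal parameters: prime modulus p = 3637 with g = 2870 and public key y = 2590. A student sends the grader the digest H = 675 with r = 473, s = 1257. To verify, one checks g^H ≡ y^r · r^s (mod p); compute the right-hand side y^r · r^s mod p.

Squares mod 3637: 2590^1≡2590, 2590^2≡1472, 2590^4≡2769, 2590^8≡565, 2590^16≡2806, 2590^32≡3168, 2590^64≡1741, 2590^128≡1460, 2590^256≡318
473 = 256 + 128 + 64 + 16 + 8 + 1, so 2590^473 ≡ 318·1460·1741·2806·565·2590 ≡ 2798 (mod 3637)
Squares mod 3637: 473^1≡473, 473^2≡1872, 473^4≡1953, 473^8≡2633, 473^16≡567, 473^32≡1433, 473^64≡2221, 473^128≡1069, 473^256≡743, 473^512≡2862, 473^1024≡520
1257 = 1024 + 128 + 64 + 32 + 8 + 1, so 473^1257 ≡ 520·1069·2221·1433·2633·473 ≡ 2488 (mod 3637)
y^r · r^s ≡ 2798·2488 = 6961424 ≡ 206 (mod 3637)

206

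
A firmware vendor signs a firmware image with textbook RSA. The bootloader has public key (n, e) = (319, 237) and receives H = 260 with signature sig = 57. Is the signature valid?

sig^2 ≡ 57^2 = 3249 ≡ 59
sig^4 ≡ 59^2 = 3481 ≡ 291
sig^8 ≡ 291^2 = 84681 ≡ 146
sig^16 ≡ 146^2 = 21316 ≡ 262
sig^32 ≡ 262^2 = 68644 ≡ 59
sig^64 ≡ 59^2 = 3481 ≡ 291
sig^128 ≡ 291^2 = 84681 ≡ 146
237 = 128 + 64 + 32 + 8 + 4 + 1, so sig^237 ≡ 146·291·59·146·291·57 ≡ 260 (mod 319)
sig^237 mod 319 = 260 matches H.

valid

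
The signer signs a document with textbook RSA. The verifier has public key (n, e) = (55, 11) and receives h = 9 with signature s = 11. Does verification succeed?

fails

s^2 ≡ 11^2 = 121 ≡ 11
s^4 ≡ 11^2 = 121 ≡ 11
s^8 ≡ 11^2 = 121 ≡ 11
11 = 8 + 2 + 1, so s^11 ≡ 11·11·11 ≡ 11 (mod 55)
The recovered value 11 does not match the digest 9.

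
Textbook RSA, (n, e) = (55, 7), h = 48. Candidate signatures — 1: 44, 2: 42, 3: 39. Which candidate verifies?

Candidate 1: Squares mod 55: 44^1≡44, 44^2≡11, 44^4≡11; 7 = 4 + 2 + 1, so 44^7 ≡ 11·11·44 ≡ 44 (mod 55)
Candidate 2: Squares mod 55: 42^1≡42, 42^2≡4, 42^4≡16; 7 = 4 + 2 + 1, so 42^7 ≡ 16·4·42 ≡ 48 (mod 55)
  → matches h = 48
Candidate 3: Squares mod 55: 39^1≡39, 39^2≡36, 39^4≡31; 7 = 4 + 2 + 1, so 39^7 ≡ 31·36·39 ≡ 19 (mod 55)

2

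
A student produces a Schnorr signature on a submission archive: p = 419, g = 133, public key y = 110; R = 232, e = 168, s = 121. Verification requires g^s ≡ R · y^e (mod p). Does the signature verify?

does not verify

g^s mod p:
133^2 = 17689 ≡ 91
133^4 ≡ 91^2 = 8281 ≡ 320
133^8 ≡ 320^2 = 102400 ≡ 164
133^16 ≡ 164^2 = 26896 ≡ 80
133^32 ≡ 80^2 = 6400 ≡ 115
133^64 ≡ 115^2 = 13225 ≡ 236
121 = 64 + 32 + 16 + 8 + 1, so 133^121 ≡ 236·115·80·164·133 ≡ 284 (mod 419)
R · y^e mod p:
110^2 = 12100 ≡ 368
110^4 ≡ 368^2 = 135424 ≡ 87
110^8 ≡ 87^2 = 7569 ≡ 27
110^16 ≡ 27^2 = 729 ≡ 310
110^32 ≡ 310^2 = 96100 ≡ 149
110^64 ≡ 149^2 = 22201 ≡ 413
110^128 ≡ 413^2 = 170569 ≡ 36
168 = 128 + 32 + 8, so 110^168 ≡ 36·149·27 ≡ 273 (mod 419)
232·273 = 63336 ≡ 67 (mod 419)
284 ≠ 67; the check fails.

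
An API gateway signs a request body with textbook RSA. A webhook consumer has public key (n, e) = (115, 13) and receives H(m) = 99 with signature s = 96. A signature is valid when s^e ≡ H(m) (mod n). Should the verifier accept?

s^2 ≡ 96^2 = 9216 ≡ 16
s^4 ≡ 16^2 = 256 ≡ 26
s^8 ≡ 26^2 = 676 ≡ 101
13 = 8 + 4 + 1, so s^13 ≡ 101·26·96 ≡ 16 (mod 115)
s^13 mod 115 = 16, but H(m) = 99.

reject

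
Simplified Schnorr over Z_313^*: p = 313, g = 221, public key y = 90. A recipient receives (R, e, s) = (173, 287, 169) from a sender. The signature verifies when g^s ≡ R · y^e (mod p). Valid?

g^s mod p:
221^2 = 48841 ≡ 13
221^4 ≡ 13^2 = 169
221^8 ≡ 169^2 = 28561 ≡ 78
221^16 ≡ 78^2 = 6084 ≡ 137
221^32 ≡ 137^2 = 18769 ≡ 302
221^64 ≡ 302^2 = 91204 ≡ 121
221^128 ≡ 121^2 = 14641 ≡ 243
169 = 128 + 32 + 8 + 1, so 221^169 ≡ 243·302·78·221 ≡ 182 (mod 313)
R · y^e mod p:
90^2 = 8100 ≡ 275
90^4 ≡ 275^2 = 75625 ≡ 192
90^8 ≡ 192^2 = 36864 ≡ 243
90^16 ≡ 243^2 = 59049 ≡ 205
90^32 ≡ 205^2 = 42025 ≡ 83
90^64 ≡ 83^2 = 6889 ≡ 3
90^128 ≡ 3^2 = 9
90^256 ≡ 9^2 = 81
287 = 256 + 16 + 8 + 4 + 2 + 1, so 90^287 ≡ 81·205·243·192·275·90 ≡ 106 (mod 313)
173·106 = 18338 ≡ 184 (mod 313)
182 ≠ 184; the check fails.

no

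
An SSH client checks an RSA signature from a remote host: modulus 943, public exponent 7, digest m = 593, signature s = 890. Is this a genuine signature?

s^2 ≡ 890^2 = 792100 ≡ 923
s^4 ≡ 923^2 = 851929 ≡ 400
7 = 4 + 2 + 1, so s^7 ≡ 400·923·890 ≡ 593 (mod 943)
s^7 mod 943 = 593 matches m.

genuine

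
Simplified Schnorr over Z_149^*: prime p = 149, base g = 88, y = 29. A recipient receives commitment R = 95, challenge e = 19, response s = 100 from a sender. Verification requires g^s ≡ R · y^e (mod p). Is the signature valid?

g^s mod p:
88^2 = 7744 ≡ 145
88^4 ≡ 145^2 = 21025 ≡ 16
88^8 ≡ 16^2 = 256 ≡ 107
88^16 ≡ 107^2 = 11449 ≡ 125
88^32 ≡ 125^2 = 15625 ≡ 129
88^64 ≡ 129^2 = 16641 ≡ 102
100 = 64 + 32 + 4, so 88^100 ≡ 102·129·16 ≡ 140 (mod 149)
R · y^e mod p:
29^2 = 841 ≡ 96
29^4 ≡ 96^2 = 9216 ≡ 127
29^8 ≡ 127^2 = 16129 ≡ 37
29^16 ≡ 37^2 = 1369 ≡ 28
19 = 16 + 2 + 1, so 29^19 ≡ 28·96·29 ≡ 25 (mod 149)
95·25 = 2375 ≡ 140 (mod 149)
140 ≡ 140 (mod 149); signature holds.

valid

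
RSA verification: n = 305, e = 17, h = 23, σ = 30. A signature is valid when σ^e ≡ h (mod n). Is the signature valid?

σ^2 ≡ 30^2 = 900 ≡ 290
σ^4 ≡ 290^2 = 84100 ≡ 225
σ^8 ≡ 225^2 = 50625 ≡ 300
σ^16 ≡ 300^2 = 90000 ≡ 25
17 = 16 + 1, so σ^17 ≡ 25·30 ≡ 140 (mod 305)
σ^17 mod 305 = 140, but h = 23.

invalid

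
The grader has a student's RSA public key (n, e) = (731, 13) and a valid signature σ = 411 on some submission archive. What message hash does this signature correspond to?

539

σ^2 ≡ 411^2 = 168921 ≡ 60
σ^4 ≡ 60^2 = 3600 ≡ 676
σ^8 ≡ 676^2 = 456976 ≡ 101
13 = 8 + 4 + 1, so σ^13 ≡ 101·676·411 ≡ 539 (mod 731)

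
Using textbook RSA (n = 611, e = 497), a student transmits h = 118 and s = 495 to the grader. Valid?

yes

Squares mod 611: s^1≡495, s^2≡14, s^4≡196, s^8≡534, s^16≡430, s^32≡378, s^64≡521, s^128≡157, s^256≡209
497 = 256 + 128 + 64 + 32 + 16 + 1, so s^497 ≡ 209·157·521·378·430·495 ≡ 118 (mod 611)
Since 118 equals the digest 118, verification succeeds.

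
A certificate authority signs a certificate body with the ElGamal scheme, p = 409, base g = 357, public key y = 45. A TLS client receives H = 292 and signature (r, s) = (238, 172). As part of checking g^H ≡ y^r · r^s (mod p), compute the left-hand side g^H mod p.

153

Squares mod 409: 357^1≡357, 357^2≡250, 357^4≡332, 357^8≡203, 357^16≡309, 357^32≡184, 357^64≡318, 357^128≡101, 357^256≡385
292 = 256 + 32 + 4, so 357^292 ≡ 385·184·332 ≡ 153 (mod 409)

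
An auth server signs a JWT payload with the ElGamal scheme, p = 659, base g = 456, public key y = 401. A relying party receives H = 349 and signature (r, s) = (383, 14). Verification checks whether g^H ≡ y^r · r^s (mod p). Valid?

Left side g^H mod p:
456^2 = 207936 ≡ 351
456^4 ≡ 351^2 = 123201 ≡ 627
456^8 ≡ 627^2 = 393129 ≡ 365
456^16 ≡ 365^2 = 133225 ≡ 107
456^32 ≡ 107^2 = 11449 ≡ 246
456^64 ≡ 246^2 = 60516 ≡ 547
456^128 ≡ 547^2 = 299209 ≡ 23
456^256 ≡ 23^2 = 529
349 = 256 + 64 + 16 + 8 + 4 + 1, so 456^349 ≡ 529·547·107·365·627·456 ≡ 129 (mod 659)
Right side y^r · r^s mod p:
401^2 = 160801 ≡ 5
401^4 ≡ 5^2 = 25
401^8 ≡ 25^2 = 625
401^16 ≡ 625^2 = 390625 ≡ 497
401^32 ≡ 497^2 = 247009 ≡ 543
401^64 ≡ 543^2 = 294849 ≡ 276
401^128 ≡ 276^2 = 76176 ≡ 391
401^256 ≡ 391^2 = 152881 ≡ 652
383 = 256 + 64 + 32 + 16 + 8 + 4 + 2 + 1, so 401^383 ≡ 652·276·543·497·625·25·5·401 ≡ 335 (mod 659)
383^2 = 146689 ≡ 391
383^4 ≡ 391^2 = 152881 ≡ 652
383^8 ≡ 652^2 = 425104 ≡ 49
14 = 8 + 4 + 2, so 383^14 ≡ 49·652·391 ≡ 323 (mod 659)
335·323 = 108205 ≡ 129 (mod 659)
129 ≡ 129 (mod 659), so the signature is genuine.

yes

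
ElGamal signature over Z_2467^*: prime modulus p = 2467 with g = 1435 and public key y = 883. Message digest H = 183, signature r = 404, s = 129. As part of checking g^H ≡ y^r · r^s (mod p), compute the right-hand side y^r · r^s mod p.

2254

883^2 = 779689 ≡ 117
883^4 ≡ 117^2 = 13689 ≡ 1354
883^8 ≡ 1354^2 = 1833316 ≡ 335
883^16 ≡ 335^2 = 112225 ≡ 1210
883^32 ≡ 1210^2 = 1464100 ≡ 1169
883^64 ≡ 1169^2 = 1366561 ≡ 2310
883^128 ≡ 2310^2 = 5336100 ≡ 2446
883^256 ≡ 2446^2 = 5982916 ≡ 441
404 = 256 + 128 + 16 + 4, so 883^404 ≡ 441·2446·1210·1354 ≡ 10 (mod 2467)
404^2 = 163216 ≡ 394
404^4 ≡ 394^2 = 155236 ≡ 2282
404^8 ≡ 2282^2 = 5207524 ≡ 2154
404^16 ≡ 2154^2 = 4639716 ≡ 1756
404^32 ≡ 1756^2 = 3083536 ≡ 2253
404^64 ≡ 2253^2 = 5076009 ≡ 1390
404^128 ≡ 1390^2 = 1932100 ≡ 439
129 = 128 + 1, so 404^129 ≡ 439·404 ≡ 2199 (mod 2467)
y^r · r^s ≡ 10·2199 = 21990 ≡ 2254 (mod 2467)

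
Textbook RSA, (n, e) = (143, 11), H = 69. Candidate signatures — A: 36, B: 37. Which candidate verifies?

Candidate A: 36^2 = 1296 ≡ 9; 36^4 ≡ 9^2 = 81; 36^8 ≡ 81^2 = 6561 ≡ 126; 11 = 8 + 2 + 1, so 36^11 ≡ 126·9·36 ≡ 69 (mod 143)
  → matches H = 69
Candidate B: 37^2 = 1369 ≡ 82; 37^4 ≡ 82^2 = 6724 ≡ 3; 37^8 ≡ 3^2 = 9; 11 = 8 + 2 + 1, so 37^11 ≡ 9·82·37 ≡ 136 (mod 143)

A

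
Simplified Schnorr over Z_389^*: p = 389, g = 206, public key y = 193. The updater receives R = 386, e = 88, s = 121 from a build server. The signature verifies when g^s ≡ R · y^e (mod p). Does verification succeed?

fails

g^s mod p:
206^2 = 42436 ≡ 35
206^4 ≡ 35^2 = 1225 ≡ 58
206^8 ≡ 58^2 = 3364 ≡ 252
206^16 ≡ 252^2 = 63504 ≡ 97
206^32 ≡ 97^2 = 9409 ≡ 73
206^64 ≡ 73^2 = 5329 ≡ 272
121 = 64 + 32 + 16 + 8 + 1, so 206^121 ≡ 272·73·97·252·206 ≡ 326 (mod 389)
R · y^e mod p:
193^2 = 37249 ≡ 294
193^4 ≡ 294^2 = 86436 ≡ 78
193^8 ≡ 78^2 = 6084 ≡ 249
193^16 ≡ 249^2 = 62001 ≡ 150
193^32 ≡ 150^2 = 22500 ≡ 327
193^64 ≡ 327^2 = 106929 ≡ 343
88 = 64 + 16 + 8, so 193^88 ≡ 343·150·249 ≡ 113 (mod 389)
386·113 = 43618 ≡ 50 (mod 389)
326 ≠ 50; the check fails.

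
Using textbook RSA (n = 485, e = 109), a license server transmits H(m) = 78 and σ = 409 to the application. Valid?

σ^2 ≡ 409^2 = 167281 ≡ 441
σ^4 ≡ 441^2 = 194481 ≡ 481
σ^8 ≡ 481^2 = 231361 ≡ 16
σ^16 ≡ 16^2 = 256
σ^32 ≡ 256^2 = 65536 ≡ 61
σ^64 ≡ 61^2 = 3721 ≡ 326
109 = 64 + 32 + 8 + 4 + 1, so σ^109 ≡ 326·61·16·481·409 ≡ 14 (mod 485)
σ^109 mod 485 = 14, but H(m) = 78.

no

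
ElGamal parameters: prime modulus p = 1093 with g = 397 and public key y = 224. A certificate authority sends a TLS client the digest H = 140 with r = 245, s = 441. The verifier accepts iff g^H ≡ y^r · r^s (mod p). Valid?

no

Left side g^H mod p:
397^2 = 157609 ≡ 217
397^4 ≡ 217^2 = 47089 ≡ 90
397^8 ≡ 90^2 = 8100 ≡ 449
397^16 ≡ 449^2 = 201601 ≡ 489
397^32 ≡ 489^2 = 239121 ≡ 847
397^64 ≡ 847^2 = 717409 ≡ 401
397^128 ≡ 401^2 = 160801 ≡ 130
140 = 128 + 8 + 4, so 397^140 ≡ 130·449·90 ≡ 342 (mod 1093)
Right side y^r · r^s mod p:
224^2 = 50176 ≡ 991
224^4 ≡ 991^2 = 982081 ≡ 567
224^8 ≡ 567^2 = 321489 ≡ 147
224^16 ≡ 147^2 = 21609 ≡ 842
224^32 ≡ 842^2 = 708964 ≡ 700
224^64 ≡ 700^2 = 490000 ≡ 336
224^128 ≡ 336^2 = 112896 ≡ 317
245 = 128 + 64 + 32 + 16 + 4 + 1, so 224^245 ≡ 317·336·700·842·567·224 ≡ 320 (mod 1093)
245^2 = 60025 ≡ 1003
245^4 ≡ 1003^2 = 1006009 ≡ 449
245^8 ≡ 449^2 = 201601 ≡ 489
245^16 ≡ 489^2 = 239121 ≡ 847
245^32 ≡ 847^2 = 717409 ≡ 401
245^64 ≡ 401^2 = 160801 ≡ 130
245^128 ≡ 130^2 = 16900 ≡ 505
245^256 ≡ 505^2 = 255025 ≡ 356
441 = 256 + 128 + 32 + 16 + 8 + 1, so 245^441 ≡ 356·505·401·847·489·245 ≡ 648 (mod 1093)
320·648 = 207360 ≡ 783 (mod 1093)
342 ≠ 783, so verification fails.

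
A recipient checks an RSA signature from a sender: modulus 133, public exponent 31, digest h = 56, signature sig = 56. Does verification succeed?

sig^2 ≡ 56^2 = 3136 ≡ 77
sig^4 ≡ 77^2 = 5929 ≡ 77
sig^8 ≡ 77^2 = 5929 ≡ 77
sig^16 ≡ 77^2 = 5929 ≡ 77
31 = 16 + 8 + 4 + 2 + 1, so sig^31 ≡ 77·77·77·77·56 ≡ 56 (mod 133)
Since 56 equals the digest 56, verification succeeds.

passes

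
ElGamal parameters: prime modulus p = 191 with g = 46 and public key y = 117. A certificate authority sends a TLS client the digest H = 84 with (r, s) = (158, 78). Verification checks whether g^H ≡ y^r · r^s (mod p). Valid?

Left side g^H mod p:
46^2 = 2116 ≡ 15
46^4 ≡ 15^2 = 225 ≡ 34
46^8 ≡ 34^2 = 1156 ≡ 10
46^16 ≡ 10^2 = 100
46^32 ≡ 100^2 = 10000 ≡ 68
46^64 ≡ 68^2 = 4624 ≡ 40
84 = 64 + 16 + 4, so 46^84 ≡ 40·100·34 ≡ 8 (mod 191)
Right side y^r · r^s mod p:
117^2 = 13689 ≡ 128
117^4 ≡ 128^2 = 16384 ≡ 149
117^8 ≡ 149^2 = 22201 ≡ 45
117^16 ≡ 45^2 = 2025 ≡ 115
117^32 ≡ 115^2 = 13225 ≡ 46
117^64 ≡ 46^2 = 2116 ≡ 15
117^128 ≡ 15^2 = 225 ≡ 34
158 = 128 + 16 + 8 + 4 + 2, so 117^158 ≡ 34·115·45·149·128 ≡ 54 (mod 191)
158^2 = 24964 ≡ 134
158^4 ≡ 134^2 = 17956 ≡ 2
158^8 ≡ 2^2 = 4
158^16 ≡ 4^2 = 16
158^32 ≡ 16^2 = 256 ≡ 65
158^64 ≡ 65^2 = 4225 ≡ 23
78 = 64 + 8 + 4 + 2, so 158^78 ≡ 23·4·2·134 ≡ 17 (mod 191)
54·17 = 918 ≡ 154 (mod 191)
8 ≠ 154, so verification fails.

no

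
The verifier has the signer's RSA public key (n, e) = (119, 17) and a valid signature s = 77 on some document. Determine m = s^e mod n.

77

Squares mod 119: s^1≡77, s^2≡98, s^4≡84, s^8≡35, s^16≡35
17 = 16 + 1, so s^17 ≡ 35·77 ≡ 77 (mod 119)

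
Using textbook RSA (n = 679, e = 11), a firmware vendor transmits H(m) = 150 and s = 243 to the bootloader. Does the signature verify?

verifies

s^2 ≡ 243^2 = 59049 ≡ 655
s^4 ≡ 655^2 = 429025 ≡ 576
s^8 ≡ 576^2 = 331776 ≡ 424
11 = 8 + 2 + 1, so s^11 ≡ 424·655·243 ≡ 150 (mod 679)
Since 150 equals the digest 150, verification succeeds.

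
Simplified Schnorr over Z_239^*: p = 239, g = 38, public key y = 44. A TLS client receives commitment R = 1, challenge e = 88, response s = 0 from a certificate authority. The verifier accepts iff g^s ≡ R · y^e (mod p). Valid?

g^s mod p:
38^0 mod 239 = 1
R · y^e mod p:
44^88 mod 239 = 98
1·98 = 98 ≡ 98 (mod 239)
1 ≠ 98; the check fails.

no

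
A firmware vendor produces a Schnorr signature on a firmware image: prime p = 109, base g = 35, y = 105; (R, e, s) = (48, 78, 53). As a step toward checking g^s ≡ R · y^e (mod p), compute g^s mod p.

35^2 = 1225 ≡ 26
35^4 ≡ 26^2 = 676 ≡ 22
35^8 ≡ 22^2 = 484 ≡ 48
35^16 ≡ 48^2 = 2304 ≡ 15
35^32 ≡ 15^2 = 225 ≡ 7
53 = 32 + 16 + 4 + 1, so 35^53 ≡ 7·15·22·35 ≡ 81 (mod 109)

81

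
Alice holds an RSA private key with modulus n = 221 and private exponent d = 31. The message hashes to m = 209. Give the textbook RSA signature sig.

Squares mod 221: m^1≡209, m^2≡144, m^4≡183, m^8≡118, m^16≡1
31 = 16 + 8 + 4 + 2 + 1, so m^31 ≡ 1·118·183·144·209 ≡ 92 (mod 221)

92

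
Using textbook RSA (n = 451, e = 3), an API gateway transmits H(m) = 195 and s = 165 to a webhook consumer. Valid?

s^2 ≡ 165^2 = 27225 ≡ 165
3 = 2 + 1, so s^3 ≡ 165·165 ≡ 165 (mod 451)
The recovered value 165 does not match the digest 195.

no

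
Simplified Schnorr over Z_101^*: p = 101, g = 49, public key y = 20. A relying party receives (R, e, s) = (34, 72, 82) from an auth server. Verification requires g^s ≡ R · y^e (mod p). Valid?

no

g^s mod p:
49^2 = 2401 ≡ 78
49^4 ≡ 78^2 = 6084 ≡ 24
49^8 ≡ 24^2 = 576 ≡ 71
49^16 ≡ 71^2 = 5041 ≡ 92
49^32 ≡ 92^2 = 8464 ≡ 81
49^64 ≡ 81^2 = 6561 ≡ 97
82 = 64 + 16 + 2, so 49^82 ≡ 97·92·78 ≡ 81 (mod 101)
R · y^e mod p:
20^2 = 400 ≡ 97
20^4 ≡ 97^2 = 9409 ≡ 16
20^8 ≡ 16^2 = 256 ≡ 54
20^16 ≡ 54^2 = 2916 ≡ 88
20^32 ≡ 88^2 = 7744 ≡ 68
20^64 ≡ 68^2 = 4624 ≡ 79
72 = 64 + 8, so 20^72 ≡ 79·54 ≡ 24 (mod 101)
34·24 = 816 ≡ 8 (mod 101)
81 ≠ 8; the check fails.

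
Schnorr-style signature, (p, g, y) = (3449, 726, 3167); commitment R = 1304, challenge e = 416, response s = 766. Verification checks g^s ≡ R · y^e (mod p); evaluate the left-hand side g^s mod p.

2787

Squares mod 3449: 726^1≡726, 726^2≡2828, 726^4≡2802, 726^8≡1280, 726^16≡125, 726^32≡1829, 726^64≡3160, 726^128≡745, 726^256≡3185, 726^512≡716
766 = 512 + 128 + 64 + 32 + 16 + 8 + 4 + 2, so 726^766 ≡ 716·745·3160·1829·125·1280·2802·2828 ≡ 2787 (mod 3449)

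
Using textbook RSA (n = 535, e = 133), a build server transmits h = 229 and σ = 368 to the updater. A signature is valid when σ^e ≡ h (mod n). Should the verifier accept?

reject

σ^2 ≡ 368^2 = 135424 ≡ 69
σ^4 ≡ 69^2 = 4761 ≡ 481
σ^8 ≡ 481^2 = 231361 ≡ 241
σ^16 ≡ 241^2 = 58081 ≡ 301
σ^32 ≡ 301^2 = 90601 ≡ 186
σ^64 ≡ 186^2 = 34596 ≡ 356
σ^128 ≡ 356^2 = 126736 ≡ 476
133 = 128 + 4 + 1, so σ^133 ≡ 476·481·368 ≡ 263 (mod 535)
263 ≠ 229, so verification fails.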